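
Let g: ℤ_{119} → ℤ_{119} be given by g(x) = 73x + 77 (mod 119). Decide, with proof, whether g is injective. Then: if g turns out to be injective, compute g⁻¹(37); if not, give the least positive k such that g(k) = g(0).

Suppose g(s) = g(t) in ℤ_{119}. Then 73s + 77 ≡ 73t + 77 (mod 119), thus 73(s − t) ≡ 0 (mod 119).
Since gcd(73, 119) = 1, 73 is invertible modulo 119, hence s − t ≡ 0 (mod 119), i.e. s = t.
Therefore g is injective.
We now compute 73⁻¹ mod 119 explicitly. Euclid's algorithm: 119 = 1·73 + 46, 73 = 1·46 + 27, 46 = 1·27 + 19, 27 = 1·19 + 8, 19 = 2·8 + 3, 8 = 2·3 + 2, 3 = 1·2 + 1; back-substituting gives 1 = 75·73 − 46·119, so 73⁻¹ ≡ 75 (mod 119).
Since g is injective, we find g⁻¹(37): we need 73x ≡ 37 − 77 ≡ 79 (mod 119). Using 73⁻¹ = 75: x ≡ 75·79 = 5925 = 49·119 + 94, so x = 94.
Check: g(94) = 73·94 + 77 = 6939 = 58·119 + 37 ≡ 37 (mod 119).

94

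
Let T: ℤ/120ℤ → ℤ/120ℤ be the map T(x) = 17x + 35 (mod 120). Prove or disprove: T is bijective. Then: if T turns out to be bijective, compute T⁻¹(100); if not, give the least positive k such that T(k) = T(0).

Recall: injectivity means: for all s, t in the domain, T(s) = T(t) implies s = t.
If T(s) = T(t), then 17s ≡ 17t (mod 120). Because gcd(17, 120) = 1, we may cancel 17 to get s ≡ t (mod 120).
We now compute 17⁻¹ mod 120 explicitly. Euclid's algorithm: 120 = 7·17 + 1; back-substituting gives 1 = 113·17 − 16·120, so 17⁻¹ ≡ 113 (mod 120).
For any y ∈ ℤ/120ℤ, x = 113(y − 35) mod 120 satisfies T(x) = 17·113(y − 35) + 35 ≡ y (since 17·113 ≡ 1 mod 120). So every y has a preimage.
So T is bijective.
Since T is bijective, we find T⁻¹(100): we need 17x ≡ 100 − 35 ≡ 65 (mod 120). Using 17⁻¹ = 113: x ≡ 113·65 = 7345 = 61·120 + 25, so x = 25.
Check: T(25) = 17·25 + 35 = 460 = 3·120 + 100 ≡ 100 (mod 120).

25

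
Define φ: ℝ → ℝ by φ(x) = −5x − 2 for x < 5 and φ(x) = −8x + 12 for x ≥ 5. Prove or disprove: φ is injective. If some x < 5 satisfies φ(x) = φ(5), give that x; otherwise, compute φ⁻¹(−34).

Both pieces are strictly decreasing (slopes −5 and −8), so each is injective on its own interval.
The left piece maps (−∞, 5) onto (−27, ∞); the right piece maps [5, ∞) onto (−∞, −28].
These images are disjoint, so no value is attained by both pieces. Thus φ is injective.
Because the two images are disjoint, no x < 5 has φ(x) = φ(5), so we compute φ⁻¹(−34): −34 lies in (−∞, −28], so solve −8x + 12 = −34: x = (−34 − 12)/(−8) = 23/4.

23/4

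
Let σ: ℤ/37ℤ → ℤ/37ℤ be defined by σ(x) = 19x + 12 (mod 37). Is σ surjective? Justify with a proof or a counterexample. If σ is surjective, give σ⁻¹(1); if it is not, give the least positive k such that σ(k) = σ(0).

Recall that σ is surjective if every y in the codomain equals σ(x) for some x in the domain.
Since gcd(19, 37) = 1, 19 is invertible modulo 37. Euclid's algorithm: 37 = 1·19 + 18, 19 = 1·18 + 1; back-substituting gives 1 = 2·19 − 1·37, so 19⁻¹ ≡ 2 (mod 37).
Then y ↦ 2(y − 12) is a two-sided inverse to σ, so every y ∈ ℤ/37ℤ has a preimage.
Therefore σ is surjective.
Since σ is surjective, we find σ⁻¹(1): we need 19x ≡ 1 − 12 ≡ 26 (mod 37). Using 19⁻¹ = 2: x ≡ 2·26 = 52 = 1·37 + 15, so x = 15.
Check: σ(15) = 19·15 + 12 = 297 = 8·37 + 1 ≡ 1 (mod 37).

15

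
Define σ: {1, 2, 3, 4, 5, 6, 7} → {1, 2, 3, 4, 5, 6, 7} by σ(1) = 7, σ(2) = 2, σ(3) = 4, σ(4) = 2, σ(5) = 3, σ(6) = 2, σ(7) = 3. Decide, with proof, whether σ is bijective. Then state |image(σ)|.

σ(2) = 2 = σ(4) with 2 ≠ 4, so σ is not injective, hence not bijective.
The image of σ is {2, 3, 4, 7}, which has 4 elements.

4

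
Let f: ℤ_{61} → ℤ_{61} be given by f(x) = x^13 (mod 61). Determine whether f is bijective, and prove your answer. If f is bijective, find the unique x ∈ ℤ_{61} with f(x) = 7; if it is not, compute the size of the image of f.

18

Since 61 is prime, the nonzero elements of ℤ_{61} form a cyclic group of order 60.
As gcd(13, 60) = 1, raising to the 13th power is a bijection on this group: if s^13 ≡ t^13 then (st^{−1})^13 = 1, and the only element of order dividing gcd(13, 60) = 1 is 1, so s = t.
With f(0) = 0 this makes f injective on all of ℤ_{61}, hence bijective (finite equal-size domain and codomain). In particular f is bijective.
Since f is bijective, we find the preimage of 7. The inverse of x ↦ x^13 on (ℤ_{61})^× is x ↦ x^37, because 13·37 = 481 = 8·60 + 1 ≡ 1 (mod 60) and x^{60} = 1 for x ≠ 0 (Fermat). So f⁻¹(7) = 7^37 mod 61.
Repeated squaring mod 61: 7^1 ≡ 7, 7^2 ≡ 7² = 49, 7^4 ≡ 49² = 2401 ≡ 22, 7^8 ≡ 22² = 484 ≡ 57, 7^16 ≡ 57² = 3249 ≡ 16, 7^32 ≡ 16² = 256 ≡ 12. Since 37 = 32 + 4 + 1, 7^37 ≡ 12·22·7: 12·22 = 264 ≡ 20, then 20·7 = 140 ≡ 18. So 7^37 ≡ 18 (mod 61).
Hence f⁻¹(7) = 18.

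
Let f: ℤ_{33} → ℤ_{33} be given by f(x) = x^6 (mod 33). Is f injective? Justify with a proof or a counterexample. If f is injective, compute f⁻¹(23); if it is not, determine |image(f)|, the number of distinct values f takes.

f(4): Repeated squaring mod 33: 4^1 ≡ 4, 4^2 ≡ 4² = 16, 4^4 ≡ 16² = 256 ≡ 25. Since 6 = 4 + 2, 4^6 ≡ 25·16: 25·16 = 400 ≡ 4. So 4^6 ≡ 4 (mod 33).
f(7): Repeated squaring mod 33: 7^1 ≡ 7, 7^2 ≡ 7² = 49 ≡ 16, 7^4 ≡ 16² = 256 ≡ 25. Since 6 = 4 + 2, 7^6 ≡ 25·16: 25·16 = 400 ≡ 4. So 7^6 ≡ 4 (mod 33).
So f(4) = f(7) = 4 while 4 ≠ 7, therefore f is not injective.
Since f is not injective, we determine |image(f)|. Computing x^6 mod 33 for each x (by repeated squaring, reducing mod 33 at every step), the values f(0), f(1), …, f(32) are: 0, 1, 31, 3, 4, 16, 27, 4, 25, 9, 1, 22, 12, 31, 25, 15, 16, 16, 15, 25, 31, 12, 22, 1, 9, 25, 4, 27, 16, 4, 3, 31, 1.
The distinct values are {0, 1, 3, 4, 9, 12, 15, 16, 22, 25, 27, 31}; there are 12 of them.

12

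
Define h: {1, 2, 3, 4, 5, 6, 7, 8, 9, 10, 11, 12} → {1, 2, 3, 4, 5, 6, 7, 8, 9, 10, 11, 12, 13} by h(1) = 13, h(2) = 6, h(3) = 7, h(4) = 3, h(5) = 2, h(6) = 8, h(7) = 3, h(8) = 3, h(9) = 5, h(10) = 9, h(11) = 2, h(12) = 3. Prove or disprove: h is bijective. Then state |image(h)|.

8

h(4) = 3 = h(7) with 4 ≠ 7, so h is not injective, hence not bijective.
The image of h is {2, 3, 5, 6, 7, 8, 9, 13}, which has 8 elements.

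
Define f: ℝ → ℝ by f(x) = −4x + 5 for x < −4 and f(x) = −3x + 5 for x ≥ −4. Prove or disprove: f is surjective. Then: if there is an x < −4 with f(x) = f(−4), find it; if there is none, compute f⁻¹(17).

Both pieces are strictly decreasing (slopes −4 and −3), so each is injective on its own interval.
The left piece maps (−∞, −4) onto (21, ∞); the right piece maps [−4, ∞) onto (−∞, 17].
The union (21, ∞) ∪ (−∞, 17] omits the interval between 21 and 17; in particular 21 has no preimage. So f is not surjective.
Because the two images are disjoint, no x < −4 has f(x) = f(−4), so we compute f⁻¹(17): 17 lies in (−∞, 17], so solve −3x + 5 = 17: x = (17 − 5)/(−3) = −4.

-4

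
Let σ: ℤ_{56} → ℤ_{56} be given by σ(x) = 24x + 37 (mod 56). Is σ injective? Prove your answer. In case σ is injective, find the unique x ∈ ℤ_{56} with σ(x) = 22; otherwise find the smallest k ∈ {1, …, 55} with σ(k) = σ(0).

7

By definition, σ is injective when σ(s) = σ(t) forces s = t.
We have gcd(24, 56) = 8 > 1. Taking s = 0 and t = 7: σ(0) = 37 and σ(7) = 24·7 + 37 = 205 ≡ 37 (mod 56).
So σ(0) = σ(7) while 0 ≠ 7, hence σ is not injective.
Since σ is not injective, we find the least positive k with σ(k) = σ(0): this means 24k ≡ 0 (mod 56), i.e. 56 ∣ 24k. Since gcd(24, 56) = 8, dividing through by 8 this holds exactly when 7 ∣ 3k, and as gcd(3, 7) = 1, exactly when 7 ∣ k.
The smallest positive such k is 7.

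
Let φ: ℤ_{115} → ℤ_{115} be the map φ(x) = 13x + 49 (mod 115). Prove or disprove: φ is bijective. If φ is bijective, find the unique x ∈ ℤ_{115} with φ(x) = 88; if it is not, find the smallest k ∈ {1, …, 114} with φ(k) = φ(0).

3

By definition, φ is injective when φ(x_1) = φ(x_2) forces x_1 = x_2.
Suppose φ(x_1) = φ(x_2) in ℤ_{115}. Then 13x_1 + 49 ≡ 13x_2 + 49 (mod 115), so 13(x_1 − x_2) ≡ 0 (mod 115).
Since gcd(13, 115) = 1, 13 is invertible modulo 115, hence x_1 − x_2 ≡ 0 (mod 115), i.e. x_1 = x_2.
We now compute 13⁻¹ mod 115 explicitly. Euclid's algorithm: 115 = 8·13 + 11, 13 = 1·11 + 2, 11 = 5·2 + 1; back-substituting gives 1 = 62·13 − 7·115, so 13⁻¹ ≡ 62 (mod 115).
For any y ∈ ℤ_{115}, x = 62(y − 49) mod 115 satisfies φ(x) = 13·62(y − 49) + 49 ≡ y (since 13·62 ≡ 1 mod 115). So every y has a preimage.
Thus φ is bijective.
Since φ is bijective, we find φ⁻¹(88): we need 13x ≡ 88 − 49 ≡ 39 (mod 115). Using 13⁻¹ = 62: x ≡ 62·39 = 2418 = 21·115 + 3, so x = 3.
Check: φ(3) = 13·3 + 49 = 88 ≡ 88 (mod 115).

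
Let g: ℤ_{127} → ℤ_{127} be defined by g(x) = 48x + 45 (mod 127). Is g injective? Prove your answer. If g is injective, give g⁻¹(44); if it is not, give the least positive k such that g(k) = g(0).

Suppose g(s) = g(t) in ℤ_{127}. Then 48s + 45 ≡ 48t + 45 (mod 127), hence 48(s − t) ≡ 0 (mod 127).
Since gcd(48, 127) = 1, 48 is invertible modulo 127, thus s − t ≡ 0 (mod 127), i.e. s = t.
Therefore g is injective.
We now compute 48⁻¹ mod 127 explicitly. Euclid's algorithm: 127 = 2·48 + 31, 48 = 1·31 + 17, 31 = 1·17 + 14, 17 = 1·14 + 3, 14 = 4·3 + 2, 3 = 1·2 + 1; back-substituting gives 1 = 45·48 − 17·127, so 48⁻¹ ≡ 45 (mod 127).
Since g is injective, we compute g⁻¹(44): solve 48x + 45 ≡ 44 (mod 127), i.e. 48x ≡ 126 (mod 127).
Multiplying by 48⁻¹ = 45 gives x ≡ 45·126 = 5670 = 44·127 + 82 ≡ 82 (mod 127).
Check: g(82) = 48·82 + 45 = 3981 = 31·127 + 44 ≡ 44 (mod 127).

82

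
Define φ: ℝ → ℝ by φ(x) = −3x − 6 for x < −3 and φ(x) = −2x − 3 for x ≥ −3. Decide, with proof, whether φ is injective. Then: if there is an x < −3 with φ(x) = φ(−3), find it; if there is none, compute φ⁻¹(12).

Both pieces are strictly decreasing (slopes −3 and −2), so each is injective on its own interval.
The left piece maps (−∞, −3) onto (3, ∞); the right piece maps [−3, ∞) onto (−∞, 3].
These images are disjoint, so no value is attained by both pieces. Therefore φ is injective.
Because the two images are disjoint, no x < −3 has φ(x) = φ(−3), so we compute φ⁻¹(12): 12 lies in (3, ∞), so solve −3x − 6 = 12: x = (12 + 6)/(−3) = −6.

-6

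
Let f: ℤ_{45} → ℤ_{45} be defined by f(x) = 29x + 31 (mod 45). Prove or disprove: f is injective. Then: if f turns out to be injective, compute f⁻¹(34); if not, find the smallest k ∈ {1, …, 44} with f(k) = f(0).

If f(u) = f(v), then 29u ≡ 29v (mod 45). Because gcd(29, 45) = 1, we may cancel 29 to get u ≡ v (mod 45).
Therefore f is injective.
We now compute 29⁻¹ mod 45 explicitly. Euclid's algorithm: 45 = 1·29 + 16, 29 = 1·16 + 13, 16 = 1·13 + 3, 13 = 4·3 + 1; back-substituting gives 1 = 14·29 − 9·45, so 29⁻¹ ≡ 14 (mod 45).
Since f is injective, we compute f⁻¹(34): solve 29x + 31 ≡ 34 (mod 45), i.e. 29x ≡ 3 (mod 45).
Multiplying by 29⁻¹ = 14 gives x ≡ 14·3 = 42 ≡ 42 (mod 45).
Check: f(42) = 29·42 + 31 = 1249 = 27·45 + 34 ≡ 34 (mod 45).

42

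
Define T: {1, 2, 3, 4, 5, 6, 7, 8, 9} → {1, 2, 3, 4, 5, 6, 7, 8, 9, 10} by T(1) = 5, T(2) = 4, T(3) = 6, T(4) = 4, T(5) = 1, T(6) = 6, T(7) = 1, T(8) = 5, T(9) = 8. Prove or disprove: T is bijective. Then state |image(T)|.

T(2) = 4 = T(4) with 2 ≠ 4, so T is not injective, hence not bijective.
The image of T is {1, 4, 5, 6, 8}, which has 5 elements.

5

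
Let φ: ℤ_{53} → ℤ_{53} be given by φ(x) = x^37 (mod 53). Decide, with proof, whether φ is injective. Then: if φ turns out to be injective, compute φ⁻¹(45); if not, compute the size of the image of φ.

32

Since 53 is prime, the nonzero elements of ℤ_{53} form a cyclic group of order 52.
As gcd(37, 52) = 1, raising to the 37th power is a bijection on this group: if u^37 ≡ v^37 then (uv^{−1})^37 = 1, and the only element of order dividing gcd(37, 52) = 1 is 1, so u = v.
With φ(0) = 0 this makes φ injective on all of ℤ_{53}, hence bijective (finite equal-size domain and codomain). In particular φ is injective.
Since φ is injective, we find the preimage of 45. The inverse of x ↦ x^37 on (ℤ_{53})^× is x ↦ x^45, because 37·45 = 1665 = 32·52 + 1 ≡ 1 (mod 52) and x^{52} = 1 for x ≠ 0 (Fermat). So φ⁻¹(45) = 45^45 mod 53.
Repeated squaring mod 53: 45^1 ≡ 45, 45^2 ≡ 45² = 2025 ≡ 11, 45^4 ≡ 11² = 121 ≡ 15, 45^8 ≡ 15² = 225 ≡ 13, 45^16 ≡ 13² = 169 ≡ 10, 45^32 ≡ 10² = 100 ≡ 47. Since 45 = 32 + 8 + 4 + 1, 45^45 ≡ 47·13·15·45: 47·13 = 611 ≡ 28, then 28·15 = 420 ≡ 49, then 49·45 = 2205 ≡ 32. So 45^45 ≡ 32 (mod 53).
Hence φ⁻¹(45) = 32.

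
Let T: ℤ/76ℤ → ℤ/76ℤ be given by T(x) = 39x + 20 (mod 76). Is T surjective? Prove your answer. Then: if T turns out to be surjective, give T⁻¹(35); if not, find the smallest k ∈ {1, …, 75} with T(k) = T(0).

53

Since gcd(39, 76) = 1, 39 is invertible modulo 76. Euclid's algorithm: 76 = 1·39 + 37, 39 = 1·37 + 2, 37 = 18·2 + 1; back-substituting gives 1 = 39·39 − 20·76, so 39⁻¹ ≡ 39 (mod 76).
Then y ↦ 39(y − 20) is a two-sided inverse to T, so every y ∈ ℤ/76ℤ has a preimage.
So T is surjective.
Since T is surjective, we find T⁻¹(35): we need 39x ≡ 35 − 20 ≡ 15 (mod 76). Using 39⁻¹ = 39: x ≡ 39·15 = 585 = 7·76 + 53, so x = 53.
Check: T(53) = 39·53 + 20 = 2087 = 27·76 + 35 ≡ 35 (mod 76).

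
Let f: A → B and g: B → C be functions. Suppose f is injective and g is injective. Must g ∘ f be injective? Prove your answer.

Suppose (g ∘ f)(a) = (g ∘ f)(b), i.e. g(f(a)) = g(f(b)).
Since g is injective, f(a) = f(b). Since f is injective, a = b. So g ∘ f is injective.

injective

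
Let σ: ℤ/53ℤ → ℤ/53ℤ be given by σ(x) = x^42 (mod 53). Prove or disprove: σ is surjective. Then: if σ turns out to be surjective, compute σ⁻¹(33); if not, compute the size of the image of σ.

σ(26): Repeated squaring mod 53: 26^1 ≡ 26, 26^2 ≡ 26² = 676 ≡ 40, 26^4 ≡ 40² = 1600 ≡ 10, 26^8 ≡ 10² = 100 ≡ 47, 26^16 ≡ 47² = 2209 ≡ 36, 26^32 ≡ 36² = 1296 ≡ 24. Since 42 = 32 + 8 + 2, 26^42 ≡ 24·47·40: 24·47 = 1128 ≡ 15, then 15·40 = 600 ≡ 17. So 26^42 ≡ 17 (mod 53).
σ(27): Repeated squaring mod 53: 27^1 ≡ 27, 27^2 ≡ 27² = 729 ≡ 40, 27^4 ≡ 40² = 1600 ≡ 10, 27^8 ≡ 10² = 100 ≡ 47, 27^16 ≡ 47² = 2209 ≡ 36, 27^32 ≡ 36² = 1296 ≡ 24. Since 42 = 32 + 8 + 2, 27^42 ≡ 24·47·40: 24·47 = 1128 ≡ 15, then 15·40 = 600 ≡ 17. So 27^42 ≡ 17 (mod 53).
So σ(26) = σ(27) = 17 while 26 ≠ 27, therefore σ is not injective.
A non-injective map from the 53-element set ℤ/53ℤ to itself takes at most 52 distinct values, so it cannot be surjective. Therefore σ is not surjective.
Since σ is not surjective, we determine |image(σ)|. Computing x^42 mod 53 for each x (by repeated squaring, reducing mod 53 at every step), the values σ(0), σ(1), …, σ(52) are: 0, 1, 25, 38, 42, 40, 49, 28, 43, 13, 46, 47, 6, 24, 11, 36, 15, 16, 7, 29, 37, 4, 9, 52, 44, 10, 17, 17, 10, 44, 52, 9, 4, 37, 29, 7, 16, 15, 36, 11, 24, 6, 47, 46, 13, 43, 28, 49, 40, 42, 38, 25, 1.
The distinct values are {0, 1, 4, 6, 7, 9, 10, 11, 13, 15, 16, 17, 24, 25, 28, 29, 36, 37, 38, 40, 42, 43, 44, 46, 47, 49, 52}; there are 27 of them.

27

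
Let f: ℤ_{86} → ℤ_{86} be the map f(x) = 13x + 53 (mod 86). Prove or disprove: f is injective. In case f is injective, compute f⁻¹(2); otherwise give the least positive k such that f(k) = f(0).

49

Recall that injectivity means: for all a, b in the domain, f(a) = f(b) implies a = b.
If f(a) = f(b), then 13a ≡ 13b (mod 86). Because gcd(13, 86) = 1, we may cancel 13 to get a ≡ b (mod 86).
Therefore f is injective.
We now compute 13⁻¹ mod 86 explicitly. Euclid's algorithm: 86 = 6·13 + 8, 13 = 1·8 + 5, 8 = 1·5 + 3, 5 = 1·3 + 2, 3 = 1·2 + 1; back-substituting gives 1 = 53·13 − 8·86, so 13⁻¹ ≡ 53 (mod 86).
Since f is injective, we compute f⁻¹(2): solve 13x + 53 ≡ 2 (mod 86), i.e. 13x ≡ 35 (mod 86).
Multiplying by 13⁻¹ = 53 gives x ≡ 53·35 = 1855 = 21·86 + 49 ≡ 49 (mod 86).
Check: f(49) = 13·49 + 53 = 690 = 8·86 + 2 ≡ 2 (mod 86).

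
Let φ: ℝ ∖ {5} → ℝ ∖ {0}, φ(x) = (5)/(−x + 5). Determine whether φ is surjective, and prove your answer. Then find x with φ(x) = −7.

For any y ≠ 0, solving y(−x + 5) = 5 for x gives a well-defined x ≠ 5. So φ is surjective.
Solving φ(x) = −7: cross-multiplying gives 5 = −7(−x + 5), which rearranges to −7x = −40, so x = 40/7.

40/7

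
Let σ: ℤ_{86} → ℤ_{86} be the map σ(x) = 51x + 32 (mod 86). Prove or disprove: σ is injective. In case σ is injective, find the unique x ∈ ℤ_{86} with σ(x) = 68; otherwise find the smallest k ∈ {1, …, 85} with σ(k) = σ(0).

If σ(x_1) = σ(x_2), then 51x_1 ≡ 51x_2 (mod 86). Because gcd(51, 86) = 1, we may cancel 51 to get x_1 ≡ x_2 (mod 86).
Hence σ is injective.
We now compute 51⁻¹ mod 86 explicitly. Euclid's algorithm: 86 = 1·51 + 35, 51 = 1·35 + 16, 35 = 2·16 + 3, 16 = 5·3 + 1; back-substituting gives 1 = 27·51 − 16·86, so 51⁻¹ ≡ 27 (mod 86).
Since σ is injective, we compute σ⁻¹(68): solve 51x + 32 ≡ 68 (mod 86), i.e. 51x ≡ 36 (mod 86).
Multiplying by 51⁻¹ = 27 gives x ≡ 27·36 = 972 = 11·86 + 26 ≡ 26 (mod 86).
Check: σ(26) = 51·26 + 32 = 1358 = 15·86 + 68 ≡ 68 (mod 86).

26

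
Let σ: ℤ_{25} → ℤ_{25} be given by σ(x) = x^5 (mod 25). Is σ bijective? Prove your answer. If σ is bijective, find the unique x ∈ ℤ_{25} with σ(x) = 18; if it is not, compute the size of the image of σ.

5

σ(0) = 0^5 = 0.
σ(5): Repeated squaring mod 25: 5^1 ≡ 5, 5^2 ≡ 5² = 25 ≡ 0, 5^4 ≡ 0² = 0. Since 5 = 4 + 1, 5^5 ≡ 0·5: 0·5 = 0. So 5^5 ≡ 0 (mod 25).
So σ(0) = σ(5) = 0 while 0 ≠ 5, hence σ is not injective, hence not bijective.
Since σ is not bijective, we determine |image(σ)|. Computing x^5 mod 25 for each x (by repeated squaring, reducing mod 25 at every step), the values σ(0), σ(1), …, σ(24) are: 0, 1, 7, 18, 24, 0, 1, 7, 18, 24, 0, 1, 7, 18, 24, 0, 1, 7, 18, 24, 0, 1, 7, 18, 24.
The distinct values are {0, 1, 7, 18, 24}; there are 5 of them.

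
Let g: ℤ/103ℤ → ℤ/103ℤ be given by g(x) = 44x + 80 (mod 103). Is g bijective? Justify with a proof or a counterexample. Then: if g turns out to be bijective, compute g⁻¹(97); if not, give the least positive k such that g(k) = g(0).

Recall: g is injective if g(u) = g(v) implies u = v.
Suppose g(u) = g(v) in ℤ/103ℤ. Then 44u + 80 ≡ 44v + 80 (mod 103), so 44(u − v) ≡ 0 (mod 103).
Since gcd(44, 103) = 1, 44 is invertible modulo 103, therefore u − v ≡ 0 (mod 103), i.e. u = v.
We now compute 44⁻¹ mod 103 explicitly. Euclid's algorithm: 103 = 2·44 + 15, 44 = 2·15 + 14, 15 = 1·14 + 1; back-substituting gives 1 = 96·44 − 41·103, so 44⁻¹ ≡ 96 (mod 103).
Then y ↦ 96(y − 80) is a two-sided inverse to g, so every y ∈ ℤ/103ℤ has a preimage.
Therefore g is bijective.
Since g is bijective, we compute g⁻¹(97): solve 44x + 80 ≡ 97 (mod 103), i.e. 44x ≡ 17 (mod 103).
Multiplying by 44⁻¹ = 96 gives x ≡ 96·17 = 1632 = 15·103 + 87 ≡ 87 (mod 103).
Check: g(87) = 44·87 + 80 = 3908 = 37·103 + 97 ≡ 97 (mod 103).

87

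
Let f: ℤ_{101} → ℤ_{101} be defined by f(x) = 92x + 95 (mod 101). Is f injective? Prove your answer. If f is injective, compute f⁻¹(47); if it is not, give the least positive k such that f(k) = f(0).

39

If f(x_1) = f(x_2), then 92x_1 ≡ 92x_2 (mod 101). Because gcd(92, 101) = 1, we may cancel 92 to get x_1 ≡ x_2 (mod 101).
Thus f is injective.
We now compute 92⁻¹ mod 101 explicitly. Euclid's algorithm: 101 = 1·92 + 9, 92 = 10·9 + 2, 9 = 4·2 + 1; back-substituting gives 1 = 56·92 − 51·101, so 92⁻¹ ≡ 56 (mod 101).
Since f is injective, we compute f⁻¹(47): solve 92x + 95 ≡ 47 (mod 101), i.e. 92x ≡ 53 (mod 101).
Multiplying by 92⁻¹ = 56 gives x ≡ 56·53 = 2968 = 29·101 + 39 ≡ 39 (mod 101).
Check: f(39) = 92·39 + 95 = 3683 = 36·101 + 47 ≡ 47 (mod 101).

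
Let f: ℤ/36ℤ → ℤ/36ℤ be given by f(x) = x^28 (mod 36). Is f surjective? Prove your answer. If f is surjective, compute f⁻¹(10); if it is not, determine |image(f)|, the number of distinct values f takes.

8

f(0) = 0^28 = 0.
f(6): Repeated squaring mod 36: 6^1 ≡ 6, 6^2 ≡ 6² = 36 ≡ 0, 6^4 ≡ 0² = 0, 6^8 ≡ 0² = 0, 6^16 ≡ 0² = 0. Since 28 = 16 + 8 + 4, 6^28 ≡ 0·0·0: 0·0 = 0, then 0·0 = 0. So 6^28 ≡ 0 (mod 36).
So f(0) = f(6) = 0 while 0 ≠ 6, so f is not injective.
A non-injective map from the 36-element set ℤ/36ℤ to itself takes at most 35 distinct values, so it cannot be surjective. Hence f is not surjective.
Since f is not surjective, we determine |image(f)|. Computing x^28 mod 36 for each x (by repeated squaring, reducing mod 36 at every step), the values f(0), f(1), …, f(35) are: 0, 1, 16, 9, 4, 13, 0, 25, 28, 9, 28, 25, 0, 13, 4, 9, 16, 1, 0, 1, 16, 9, 4, 13, 0, 25, 28, 9, 28, 25, 0, 13, 4, 9, 16, 1.
The distinct values are {0, 1, 4, 9, 13, 16, 25, 28}; there are 8 of them.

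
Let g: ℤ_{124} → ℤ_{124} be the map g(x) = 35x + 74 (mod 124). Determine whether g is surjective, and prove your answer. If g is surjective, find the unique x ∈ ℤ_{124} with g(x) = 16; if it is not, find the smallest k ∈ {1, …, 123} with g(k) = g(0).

94

Recall: surjectivity means every element of the codomain has a preimage under g.
Since gcd(35, 124) = 1, 35 is invertible modulo 124. Euclid's algorithm: 124 = 3·35 + 19, 35 = 1·19 + 16, 19 = 1·16 + 3, 16 = 5·3 + 1; back-substituting gives 1 = 39·35 − 11·124, so 35⁻¹ ≡ 39 (mod 124).
Then y ↦ 39(y − 74) is a two-sided inverse to g, so every y ∈ ℤ_{124} has a preimage.
Hence g is surjective.
Since g is surjective, we find g⁻¹(16): we need 35x ≡ 16 − 74 ≡ 66 (mod 124). Using 35⁻¹ = 39: x ≡ 39·66 = 2574 = 20·124 + 94, so x = 94.
Check: g(94) = 35·94 + 74 = 3364 = 27·124 + 16 ≡ 16 (mod 124).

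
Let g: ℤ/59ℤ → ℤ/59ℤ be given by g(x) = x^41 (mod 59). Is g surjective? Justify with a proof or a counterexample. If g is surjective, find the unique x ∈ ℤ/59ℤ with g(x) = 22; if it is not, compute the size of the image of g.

Since 59 is prime, the nonzero elements of ℤ/59ℤ form a cyclic group of order 58.
As gcd(41, 58) = 1, raising to the 41st power is a bijection on this group: if s^41 ≡ t^41 then (st^{−1})^41 = 1, and the only element of order dividing gcd(41, 58) = 1 is 1, so s = t.
With g(0) = 0 this makes g injective on all of ℤ/59ℤ, hence bijective (finite equal-size domain and codomain). In particular g is surjective.
Since g is surjective, we find the preimage of 22. The inverse of x ↦ x^41 on (ℤ/59ℤ)^× is x ↦ x^17, because 41·17 = 697 = 12·58 + 1 ≡ 1 (mod 58) and x^{58} = 1 for x ≠ 0 (Fermat). So g⁻¹(22) = 22^17 mod 59.
Repeated squaring mod 59: 22^1 ≡ 22, 22^2 ≡ 22² = 484 ≡ 12, 22^4 ≡ 12² = 144 ≡ 26, 22^8 ≡ 26² = 676 ≡ 27, 22^16 ≡ 27² = 729 ≡ 21. Since 17 = 16 + 1, 22^17 ≡ 21·22: 21·22 = 462 ≡ 49. So 22^17 ≡ 49 (mod 59).
Hence g⁻¹(22) = 49.

49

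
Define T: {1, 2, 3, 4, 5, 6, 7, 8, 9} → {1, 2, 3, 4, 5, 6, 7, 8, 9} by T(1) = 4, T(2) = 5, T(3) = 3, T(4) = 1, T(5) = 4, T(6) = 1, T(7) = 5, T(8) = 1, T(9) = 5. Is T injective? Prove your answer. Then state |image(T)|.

4

T(1) = 4 = T(5) with 1 ≠ 5, so T is not injective.
The image of T is {1, 3, 4, 5}, which has 4 elements.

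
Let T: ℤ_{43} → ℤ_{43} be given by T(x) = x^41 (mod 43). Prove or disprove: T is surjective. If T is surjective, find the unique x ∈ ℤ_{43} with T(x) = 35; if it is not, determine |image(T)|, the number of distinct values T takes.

16

Since 43 is prime, the nonzero elements of ℤ_{43} form a cyclic group of order 42.
As gcd(41, 42) = 1, raising to the 41st power is a bijection on this group: if s^41 ≡ t^41 then (st^{−1})^41 = 1, and the only element of order dividing gcd(41, 42) = 1 is 1, so s = t.
With T(0) = 0 this makes T injective on all of ℤ_{43}, hence bijective (finite equal-size domain and codomain). In particular T is surjective.
Since T is surjective, we find the preimage of 35. The inverse of x ↦ x^41 on (ℤ_{43})^× is x ↦ x^41, because 41·41 = 1681 = 40·42 + 1 ≡ 1 (mod 42) and x^{42} = 1 for x ≠ 0 (Fermat). So T⁻¹(35) = 35^41 mod 43.
Repeated squaring mod 43: 35^1 ≡ 35, 35^2 ≡ 35² = 1225 ≡ 21, 35^4 ≡ 21² = 441 ≡ 11, 35^8 ≡ 11² = 121 ≡ 35, 35^16 ≡ 35² = 1225 ≡ 21, 35^32 ≡ 21² = 441 ≡ 11. Since 41 = 32 + 8 + 1, 35^41 ≡ 11·35·35: 11·35 = 385 ≡ 41, then 41·35 = 1435 ≡ 16. So 35^41 ≡ 16 (mod 43).
Hence T⁻¹(35) = 16.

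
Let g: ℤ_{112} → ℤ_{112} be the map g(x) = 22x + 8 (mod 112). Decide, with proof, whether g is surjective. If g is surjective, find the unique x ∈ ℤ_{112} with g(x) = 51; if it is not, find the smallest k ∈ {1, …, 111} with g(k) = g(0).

Since gcd(22, 112) = 2, we have 22x ≡ 0 (mod 2) for all x, so g(x) ≡ 0 (mod 2).
But 1 ≢ 0 (mod 2), so 1 ∈ ℤ_{112} has no preimage. Therefore g is not surjective.
Since g is not surjective, we find the least positive k with g(k) = g(0): this means 22k ≡ 0 (mod 112), i.e. 112 ∣ 22k. Since gcd(22, 112) = 2, dividing through by 2 this holds exactly when 56 ∣ 11k, and as gcd(11, 56) = 1, exactly when 56 ∣ k.
The smallest positive such k is 56.

56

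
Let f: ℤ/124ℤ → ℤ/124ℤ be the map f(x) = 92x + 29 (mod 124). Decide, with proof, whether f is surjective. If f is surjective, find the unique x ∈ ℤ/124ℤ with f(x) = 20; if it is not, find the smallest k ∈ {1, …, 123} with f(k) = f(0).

By definition, surjectivity means every element of the codomain has a preimage under f.
Since gcd(92, 124) = 4, we have 92x ≡ 0 (mod 4) for all x, so f(x) ≡ 1 (mod 4).
But 0 ≢ 1 (mod 4), so 0 ∈ ℤ/124ℤ has no preimage. Hence f is not surjective.
Since f is not surjective, we find the least positive k with f(k) = f(0): this means 92k ≡ 0 (mod 124), i.e. 124 ∣ 92k. Since gcd(92, 124) = 4, dividing through by 4 this holds exactly when 31 ∣ 23k, and as gcd(23, 31) = 1, exactly when 31 ∣ k.
The smallest positive such k is 31.

31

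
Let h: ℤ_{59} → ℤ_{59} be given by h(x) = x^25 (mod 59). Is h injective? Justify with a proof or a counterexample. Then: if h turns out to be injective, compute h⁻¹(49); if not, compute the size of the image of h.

Since 59 is prime, the nonzero elements of ℤ_{59} form a cyclic group of order 58.
As gcd(25, 58) = 1, raising to the 25th power is a bijection on this group: if s^25 ≡ t^25 then (st^{−1})^25 = 1, and the only element of order dividing gcd(25, 58) = 1 is 1, so s = t.
With h(0) = 0 this makes h injective on all of ℤ_{59}, hence bijective (finite equal-size domain and codomain). In particular h is injective.
Since h is injective, we find the preimage of 49. The inverse of x ↦ x^25 on (ℤ_{59})^× is x ↦ x^7, because 25·7 = 175 = 3·58 + 1 ≡ 1 (mod 58) and x^{58} = 1 for x ≠ 0 (Fermat). So h⁻¹(49) = 49^7 mod 59.
Repeated squaring mod 59: 49^1 ≡ 49, 49^2 ≡ 49² = 2401 ≡ 41, 49^4 ≡ 41² = 1681 ≡ 29. Since 7 = 4 + 2 + 1, 49^7 ≡ 29·41·49: 29·41 = 1189 ≡ 9, then 9·49 = 441 ≡ 28. So 49^7 ≡ 28 (mod 59).
Hence h⁻¹(49) = 28.

28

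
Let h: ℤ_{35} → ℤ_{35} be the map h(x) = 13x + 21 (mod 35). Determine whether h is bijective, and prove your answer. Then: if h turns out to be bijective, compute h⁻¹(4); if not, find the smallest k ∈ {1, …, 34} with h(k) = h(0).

Suppose h(x_1) = h(x_2) in ℤ_{35}. Then 13x_1 + 21 ≡ 13x_2 + 21 (mod 35), thus 13(x_1 − x_2) ≡ 0 (mod 35).
Since gcd(13, 35) = 1, 13 is invertible modulo 35, so x_1 − x_2 ≡ 0 (mod 35), i.e. x_1 = x_2.
We now compute 13⁻¹ mod 35 explicitly. Euclid's algorithm: 35 = 2·13 + 9, 13 = 1·9 + 4, 9 = 2·4 + 1; back-substituting gives 1 = 27·13 − 10·35, so 13⁻¹ ≡ 27 (mod 35).
Then y ↦ 27(y − 21) is a two-sided inverse to h, so every y ∈ ℤ_{35} has a preimage.
Hence h is bijective.
Since h is bijective, we find h⁻¹(4): we need 13x ≡ 4 − 21 ≡ 18 (mod 35). Using 13⁻¹ = 27: x ≡ 27·18 = 486 = 13·35 + 31, so x = 31.
Check: h(31) = 13·31 + 21 = 424 = 12·35 + 4 ≡ 4 (mod 35).

31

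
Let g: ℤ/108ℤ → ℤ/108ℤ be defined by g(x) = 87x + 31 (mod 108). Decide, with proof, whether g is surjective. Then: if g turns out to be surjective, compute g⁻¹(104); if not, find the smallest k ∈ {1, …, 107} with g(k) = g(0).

36

Since gcd(87, 108) = 3, we have 87x ≡ 0 (mod 3) for all x, so g(x) ≡ 1 (mod 3).
But 0 ≢ 1 (mod 3), so 0 ∈ ℤ/108ℤ has no preimage. Hence g is not surjective.
Since g is not surjective, we find the least positive k with g(k) = g(0): this means 87k ≡ 0 (mod 108), i.e. 108 ∣ 87k. Since gcd(87, 108) = 3, dividing through by 3 this holds exactly when 36 ∣ 29k, and as gcd(29, 36) = 1, exactly when 36 ∣ k.
The smallest positive such k is 36.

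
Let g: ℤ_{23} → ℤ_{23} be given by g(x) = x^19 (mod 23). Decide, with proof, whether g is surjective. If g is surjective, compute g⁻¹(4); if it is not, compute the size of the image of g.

8

Since 23 is prime, the nonzero elements of ℤ_{23} form a cyclic group of order 22.
As gcd(19, 22) = 1, raising to the 19th power is a bijection on this group: if x_1^19 ≡ x_2^19 then (x_1x_2^{−1})^19 = 1, and the only element of order dividing gcd(19, 22) = 1 is 1, so x_1 = x_2.
With g(0) = 0 this makes g injective on all of ℤ_{23}, hence bijective (finite equal-size domain and codomain). In particular g is surjective.
Since g is surjective, we find the preimage of 4. The inverse of x ↦ x^19 on (ℤ_{23})^× is x ↦ x^7, because 19·7 = 133 = 6·22 + 1 ≡ 1 (mod 22) and x^{22} = 1 for x ≠ 0 (Fermat). So g⁻¹(4) = 4^7 mod 23.
Repeated squaring mod 23: 4^1 ≡ 4, 4^2 ≡ 4² = 16, 4^4 ≡ 16² = 256 ≡ 3. Since 7 = 4 + 2 + 1, 4^7 ≡ 3·16·4: 3·16 = 48 ≡ 2, then 2·4 = 8. So 4^7 ≡ 8 (mod 23).
Hence g⁻¹(4) = 8.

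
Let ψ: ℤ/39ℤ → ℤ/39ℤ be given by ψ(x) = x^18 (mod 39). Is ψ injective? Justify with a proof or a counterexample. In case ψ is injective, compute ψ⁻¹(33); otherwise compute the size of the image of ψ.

6

ψ(1) = 1^18 = 1.
ψ(4): Repeated squaring mod 39: 4^1 ≡ 4, 4^2 ≡ 4² = 16, 4^4 ≡ 16² = 256 ≡ 22, 4^8 ≡ 22² = 484 ≡ 16, 4^16 ≡ 16² = 256 ≡ 22. Since 18 = 16 + 2, 4^18 ≡ 22·16: 22·16 = 352 ≡ 1. So 4^18 ≡ 1 (mod 39).
So ψ(1) = ψ(4) = 1 while 1 ≠ 4, so ψ is not injective.
Since ψ is not injective, we determine |image(ψ)|. Computing x^18 mod 39 for each x (by repeated squaring, reducing mod 39 at every step), the values ψ(0), ψ(1), …, ψ(38) are: 0, 1, 25, 27, 1, 25, 12, 25, 25, 27, 1, 25, 27, 13, 1, 12, 1, 1, 12, 25, 25, 12, 1, 1, 12, 1, 13, 27, 25, 1, 27, 25, 25, 12, 25, 1, 27, 25, 1.
The distinct values are {0, 1, 12, 13, 25, 27}; there are 6 of them.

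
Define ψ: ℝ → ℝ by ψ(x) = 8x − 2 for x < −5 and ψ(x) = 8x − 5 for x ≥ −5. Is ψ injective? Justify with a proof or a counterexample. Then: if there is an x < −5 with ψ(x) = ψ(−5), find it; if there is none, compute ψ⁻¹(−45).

-43/8

Both pieces are strictly increasing (slopes 8 and 8), so each is injective on its own interval.
The left piece maps (−∞, −5) onto (−∞, −42); the right piece maps [−5, ∞) onto [−45, ∞).
These images overlap. In particular ψ(−5) = −45 (right piece), and solving 8x − 2 = −45 on the left piece gives x = −43/8 < −5.
So ψ(−43/8) = ψ(−5) with −43/8 ≠ −5, and ψ is not injective. This x = −43/8 is the requested value below −5.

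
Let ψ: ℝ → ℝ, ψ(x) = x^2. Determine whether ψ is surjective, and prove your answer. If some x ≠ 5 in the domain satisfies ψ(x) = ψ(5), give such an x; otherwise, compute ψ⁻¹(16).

-5

Since 2 is even, x^2 ≥ 0 for all x ∈ ℝ, so −1 ∈ ℝ has no preimage. So ψ is not surjective.
For the follow-up, such an x exists: taking x = −5 ∈ ℝ gives ψ(−5) = 25 = ψ(5) with −5 ≠ 5.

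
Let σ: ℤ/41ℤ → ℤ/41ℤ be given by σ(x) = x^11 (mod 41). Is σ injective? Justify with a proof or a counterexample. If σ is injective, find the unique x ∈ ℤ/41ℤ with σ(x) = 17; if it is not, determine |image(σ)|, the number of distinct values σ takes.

11

Since 41 is prime, the nonzero elements of ℤ/41ℤ form a cyclic group of order 40.
As gcd(11, 40) = 1, raising to the 11th power is a bijection on this group: if s^11 ≡ t^11 then (st^{−1})^11 = 1, and the only element of order dividing gcd(11, 40) = 1 is 1, so s = t.
With σ(0) = 0 this makes σ injective on all of ℤ/41ℤ, hence bijective (finite equal-size domain and codomain). In particular σ is injective.
Since σ is injective, we find the preimage of 17. The inverse of x ↦ x^11 on (ℤ/41ℤ)^× is x ↦ x^11, because 11·11 = 121 = 3·40 + 1 ≡ 1 (mod 40) and x^{40} = 1 for x ≠ 0 (Fermat). So σ⁻¹(17) = 17^11 mod 41.
Repeated squaring mod 41: 17^1 ≡ 17, 17^2 ≡ 17² = 289 ≡ 2, 17^4 ≡ 2² = 4, 17^8 ≡ 4² = 16. Since 11 = 8 + 2 + 1, 17^11 ≡ 16·2·17: 16·2 = 32, then 32·17 = 544 ≡ 11. So 17^11 ≡ 11 (mod 41).
Hence σ⁻¹(17) = 11.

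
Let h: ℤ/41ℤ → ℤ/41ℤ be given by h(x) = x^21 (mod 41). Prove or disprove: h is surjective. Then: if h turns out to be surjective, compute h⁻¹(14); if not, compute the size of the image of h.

Since 41 is prime, the nonzero elements of ℤ/41ℤ form a cyclic group of order 40.
As gcd(21, 40) = 1, raising to the 21st power is a bijection on this group: if a^21 ≡ b^21 then (ab^{−1})^21 = 1, and the only element of order dividing gcd(21, 40) = 1 is 1, so a = b.
With h(0) = 0 this makes h injective on all of ℤ/41ℤ, hence bijective (finite equal-size domain and codomain). In particular h is surjective.
Since h is surjective, we find the preimage of 14. The inverse of x ↦ x^21 on (ℤ/41ℤ)^× is x ↦ x^21, because 21·21 = 441 = 11·40 + 1 ≡ 1 (mod 40) and x^{40} = 1 for x ≠ 0 (Fermat). So h⁻¹(14) = 14^21 mod 41.
Repeated squaring mod 41: 14^1 ≡ 14, 14^2 ≡ 14² = 196 ≡ 32, 14^4 ≡ 32² = 1024 ≡ 40, 14^8 ≡ 40² = 1600 ≡ 1, 14^16 ≡ 1² = 1. Since 21 = 16 + 4 + 1, 14^21 ≡ 1·40·14: 1·40 = 40, then 40·14 = 560 ≡ 27. So 14^21 ≡ 27 (mod 41).
Hence h⁻¹(14) = 27.

27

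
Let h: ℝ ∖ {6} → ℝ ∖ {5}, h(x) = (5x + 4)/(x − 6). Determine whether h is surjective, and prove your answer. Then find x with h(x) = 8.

52/3

For any y ≠ 5, solving y(x − 6) = 5x + 4 for x gives a well-defined x ≠ 6. So h is surjective.
Solving h(x) = 8: cross-multiplying gives 5x + 4 = 8(x − 6), which rearranges to −3x = −52, so x = 52/3.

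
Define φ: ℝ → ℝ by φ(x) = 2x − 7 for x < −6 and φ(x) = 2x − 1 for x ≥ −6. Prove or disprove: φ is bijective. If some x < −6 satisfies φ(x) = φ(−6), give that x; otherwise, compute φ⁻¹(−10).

-9/2

Both pieces are strictly increasing (slopes 2 and 2), so each is injective on its own interval.
The left piece maps (−∞, −6) onto (−∞, −19); the right piece maps [−6, ∞) onto [−13, ∞).
The images leave a gap (−19 has no preimage), so φ is not surjective, hence not bijective.
Because the two images are disjoint, no x < −6 has φ(x) = φ(−6), so we compute φ⁻¹(−10): −10 lies in [−13, ∞), so solve 2x − 1 = −10: x = (−10 + 1)/2 = −9/2.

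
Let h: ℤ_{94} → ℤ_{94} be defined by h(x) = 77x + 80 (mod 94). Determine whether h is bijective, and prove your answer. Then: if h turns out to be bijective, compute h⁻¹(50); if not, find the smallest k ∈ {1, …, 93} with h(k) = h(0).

46

If h(s) = h(t), then 77s ≡ 77t (mod 94). Because gcd(77, 94) = 1, we may cancel 77 to get s ≡ t (mod 94).
We now compute 77⁻¹ mod 94 explicitly. Euclid's algorithm: 94 = 1·77 + 17, 77 = 4·17 + 9, 17 = 1·9 + 8, 9 = 1·8 + 1; back-substituting gives 1 = 11·77 − 9·94, so 77⁻¹ ≡ 11 (mod 94).
Then y ↦ 11(y − 80) is a two-sided inverse to h, so every y ∈ ℤ_{94} has a preimage.
Hence h is bijective.
Since h is bijective, we compute h⁻¹(50): solve 77x + 80 ≡ 50 (mod 94), i.e. 77x ≡ 64 (mod 94).
Multiplying by 77⁻¹ = 11 gives x ≡ 11·64 = 704 = 7·94 + 46 ≡ 46 (mod 94).
Check: h(46) = 77·46 + 80 = 3622 = 38·94 + 50 ≡ 50 (mod 94).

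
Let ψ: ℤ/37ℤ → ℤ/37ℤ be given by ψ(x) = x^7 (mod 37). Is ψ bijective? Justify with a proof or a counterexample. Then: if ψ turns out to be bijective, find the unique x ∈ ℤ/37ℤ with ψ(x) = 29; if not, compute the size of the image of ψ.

Since 37 is prime, the nonzero elements of ℤ/37ℤ form a cyclic group of order 36.
As gcd(7, 36) = 1, raising to the 7th power is a bijection on this group: if x_1^7 ≡ x_2^7 then (x_1x_2^{−1})^7 = 1, and the only element of order dividing gcd(7, 36) = 1 is 1, so x_1 = x_2.
With ψ(0) = 0 this makes ψ injective on all of ℤ/37ℤ, hence bijective (finite equal-size domain and codomain). In particular ψ is bijective.
Since ψ is bijective, we find the preimage of 29. The inverse of x ↦ x^7 on (ℤ/37ℤ)^× is x ↦ x^31, because 7·31 = 217 = 6·36 + 1 ≡ 1 (mod 36) and x^{36} = 1 for x ≠ 0 (Fermat). So ψ⁻¹(29) = 29^31 mod 37.
Repeated squaring mod 37: 29^1 ≡ 29, 29^2 ≡ 29² = 841 ≡ 27, 29^4 ≡ 27² = 729 ≡ 26, 29^8 ≡ 26² = 676 ≡ 10, 29^16 ≡ 10² = 100 ≡ 26. Since 31 = 16 + 8 + 4 + 2 + 1, 29^31 ≡ 26·10·26·27·29: 26·10 = 260 ≡ 1, then 1·26 = 26, then 26·27 = 702 ≡ 36, then 36·29 = 1044 ≡ 8. So 29^31 ≡ 8 (mod 37).
Hence ψ⁻¹(29) = 8.

8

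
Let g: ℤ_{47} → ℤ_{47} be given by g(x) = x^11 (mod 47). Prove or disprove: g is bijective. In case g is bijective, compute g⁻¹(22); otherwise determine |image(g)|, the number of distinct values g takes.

10

Since 47 is prime, the nonzero elements of ℤ_{47} form a cyclic group of order 46.
As gcd(11, 46) = 1, raising to the 11th power is a bijection on this group: if a^11 ≡ b^11 then (ab^{−1})^11 = 1, and the only element of order dividing gcd(11, 46) = 1 is 1, so a = b.
With g(0) = 0 this makes g injective on all of ℤ_{47}, hence bijective (finite equal-size domain and codomain). In particular g is bijective.
Since g is bijective, we find the preimage of 22. The inverse of x ↦ x^11 on (ℤ_{47})^× is x ↦ x^21, because 11·21 = 231 = 5·46 + 1 ≡ 1 (mod 46) and x^{46} = 1 for x ≠ 0 (Fermat). So g⁻¹(22) = 22^21 mod 47.
Repeated squaring mod 47: 22^1 ≡ 22, 22^2 ≡ 22² = 484 ≡ 14, 22^4 ≡ 14² = 196 ≡ 8, 22^8 ≡ 8² = 64 ≡ 17, 22^16 ≡ 17² = 289 ≡ 7. Since 21 = 16 + 4 + 1, 22^21 ≡ 7·8·22: 7·8 = 56 ≡ 9, then 9·22 = 198 ≡ 10. So 22^21 ≡ 10 (mod 47).
Hence g⁻¹(22) = 10.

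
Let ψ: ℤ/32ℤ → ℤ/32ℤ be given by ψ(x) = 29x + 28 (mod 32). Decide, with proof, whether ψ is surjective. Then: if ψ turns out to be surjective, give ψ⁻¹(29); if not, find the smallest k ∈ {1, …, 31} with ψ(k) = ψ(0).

21

Since gcd(29, 32) = 1, 29 is invertible modulo 32. Euclid's algorithm: 32 = 1·29 + 3, 29 = 9·3 + 2, 3 = 1·2 + 1; back-substituting gives 1 = 21·29 − 19·32, so 29⁻¹ ≡ 21 (mod 32).
Then y ↦ 21(y − 28) is a two-sided inverse to ψ, so every y ∈ ℤ/32ℤ has a preimage.
Hence ψ is surjective.
Since ψ is surjective, we find ψ⁻¹(29): we need 29x ≡ 29 − 28 ≡ 1 (mod 32). Using 29⁻¹ = 21: x ≡ 21·1 = 21, so x = 21.
Check: ψ(21) = 29·21 + 28 = 637 = 19·32 + 29 ≡ 29 (mod 32).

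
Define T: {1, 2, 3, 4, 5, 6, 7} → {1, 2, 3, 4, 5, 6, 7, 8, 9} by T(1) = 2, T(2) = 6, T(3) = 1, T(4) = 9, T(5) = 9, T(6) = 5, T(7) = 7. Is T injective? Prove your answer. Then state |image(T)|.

T(4) = 9 = T(5) with 4 ≠ 5, so T is not injective.
The image of T is {1, 2, 5, 6, 7, 9}, which has 6 elements.

6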